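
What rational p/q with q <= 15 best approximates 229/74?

Expand x = 229/74 as a continued fraction with the Euclidean algorithm:
  229 = 3*74 + 7, so a_0 = 3.
  74 = 10*7 + 4, so a_1 = 10.
  7 = 1*4 + 3, so a_2 = 1.
  4 = 1*3 + 1, so a_3 = 1.
  3 = 3*1 + 0, so a_4 = 3.
so x = [3; 10, 1, 1, 3].
Convergents (p_i = a_i*p_{i-1} + p_{i-2}, q_i = a_i*q_{i-1} + q_{i-2} with p_{-2}=0, p_{-1}=1, q_{-2}=1, q_{-1}=0), until the denominator exceeds 15:
  i=0: a_0=3, p_0 = 3*1 + 0 = 3, q_0 = 3*0 + 1 = 1.
  i=1: a_1=10, p_1 = 10*3 + 1 = 31, q_1 = 10*1 + 0 = 10.
  i=2: a_2=1, p_2 = 1*31 + 3 = 34, q_2 = 1*10 + 1 = 11.
  i=3: a_3=1, p_3 = 1*34 + 31 = 65, q_3 = 1*11 + 10 = 21.
q_3 = 21 > 15, so the last convergent with denominator <= 15 is p_2/q_2 = 34/11.
The closest fraction with denominator <= 15 is either p_2/q_2 or the intermediate fraction (k*p_2 + p_1)/(k*q_2 + q_1) with the largest k >= 1 whose denominator stays <= 15; these approach x as k grows, and every other convergent or intermediate fraction in range is farther away.
Largest k: floor((15 - q_1)/q_2) = floor((15 - 10)/11) = 0.
Since k = 0, no intermediate fraction beyond p_2/q_2 has denominator <= 15, so the convergent 34/11 is the closest (its error is |229*11 - 34*74|/(74*11) = 3/814).

34/11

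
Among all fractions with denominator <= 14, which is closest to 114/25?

Expand x = 114/25 as a continued fraction with the Euclidean algorithm:
  114 = 4*25 + 14, so a_0 = 4.
  25 = 1*14 + 11, so a_1 = 1.
  14 = 1*11 + 3, so a_2 = 1.
  11 = 3*3 + 2, so a_3 = 3.
  3 = 1*2 + 1, so a_4 = 1.
  2 = 2*1 + 0, so a_5 = 2.
so x = [4; 1, 1, 3, 1, 2].
Convergents (p_i = a_i*p_{i-1} + p_{i-2}, q_i = a_i*q_{i-1} + q_{i-2} with p_{-2}=0, p_{-1}=1, q_{-2}=1, q_{-1}=0), until the denominator exceeds 14:
  i=0: a_0=4, p_0 = 4*1 + 0 = 4, q_0 = 4*0 + 1 = 1.
  i=1: a_1=1, p_1 = 1*4 + 1 = 5, q_1 = 1*1 + 0 = 1.
  i=2: a_2=1, p_2 = 1*5 + 4 = 9, q_2 = 1*1 + 1 = 2.
  i=3: a_3=3, p_3 = 3*9 + 5 = 32, q_3 = 3*2 + 1 = 7.
  i=4: a_4=1, p_4 = 1*32 + 9 = 41, q_4 = 1*7 + 2 = 9.
  i=5: a_5=2, p_5 = 2*41 + 32 = 114, q_5 = 2*9 + 7 = 25.
q_5 = 25 > 14, so the last convergent with denominator <= 14 is p_4/q_4 = 41/9.
The closest fraction with denominator <= 14 is either p_4/q_4 or the intermediate fraction (k*p_4 + p_3)/(k*q_4 + q_3) with the largest k >= 1 whose denominator stays <= 14; these approach x as k grows, and every other convergent or intermediate fraction in range is farther away.
Largest k: floor((14 - q_3)/q_4) = floor((14 - 7)/9) = 0.
Since k = 0, no intermediate fraction beyond p_4/q_4 has denominator <= 14, so the convergent 41/9 is the closest (its error is |114*9 - 41*25|/(25*9) = 1/225).

41/9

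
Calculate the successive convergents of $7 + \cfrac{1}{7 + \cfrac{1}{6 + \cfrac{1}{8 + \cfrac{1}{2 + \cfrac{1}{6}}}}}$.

Using the convergent recurrence p_i = a_i*p_{i-1} + p_{i-2}, q_i = a_i*q_{i-1} + q_{i-2} with p_{-2}=0, p_{-1}=1, q_{-2}=1, q_{-1}=0:
  i=0: a_0=7, p_0 = 7*1 + 0 = 7, q_0 = 7*0 + 1 = 1.
  i=1: a_1=7, p_1 = 7*7 + 1 = 50, q_1 = 7*1 + 0 = 7.
  i=2: a_2=6, p_2 = 6*50 + 7 = 307, q_2 = 6*7 + 1 = 43.
  i=3: a_3=8, p_3 = 8*307 + 50 = 2506, q_3 = 8*43 + 7 = 351.
  i=4: a_4=2, p_4 = 2*2506 + 307 = 5319, q_4 = 2*351 + 43 = 745.
  i=5: a_5=6, p_5 = 6*5319 + 2506 = 34420, q_5 = 6*745 + 351 = 4821.

7/1, 50/7, 307/43, 2506/351, 5319/745, 34420/4821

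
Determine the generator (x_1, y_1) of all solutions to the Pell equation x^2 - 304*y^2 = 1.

(x, y) = (57799, 3315)

First expand sqrt(304) as a continued fraction. With x_i = (sqrt(304) + m_i)/d_i and (m_0, d_0) = (0, 1): a_0 = floor(sqrt(304)) = 17, since 17^2 = 289 <= 304 < 324 = 18^2.
Iterate m_{i+1} = d_i*a_i - m_i, d_{i+1} = (304 - m_{i+1}^2)/d_i, a_{i+1} = floor((a_0 + m_{i+1})/d_{i+1}):
  m_1 = 1*17 - 0 = 17, d_1 = (304 - 17^2)/1 = 15/1 = 15, a_1 = floor((17 + 17)/15) = 2.
  m_2 = 15*2 - 17 = 13, d_2 = (304 - 13^2)/15 = 135/15 = 9, a_2 = floor((17 + 13)/9) = 3.
  m_3 = 9*3 - 13 = 14, d_3 = (304 - 14^2)/9 = 108/9 = 12, a_3 = floor((17 + 14)/12) = 2.
  m_4 = 12*2 - 14 = 10, d_4 = (304 - 10^2)/12 = 204/12 = 17, a_4 = floor((17 + 10)/17) = 1.
  m_5 = 17*1 - 10 = 7, d_5 = (304 - 7^2)/17 = 255/17 = 15, a_5 = floor((17 + 7)/15) = 1.
  m_6 = 15*1 - 7 = 8, d_6 = (304 - 8^2)/15 = 240/15 = 16, a_6 = floor((17 + 8)/16) = 1.
  m_7 = 16*1 - 8 = 8, d_7 = (304 - 8^2)/16 = 240/16 = 15, a_7 = floor((17 + 8)/15) = 1.
  m_8 = 15*1 - 8 = 7, d_8 = (304 - 7^2)/15 = 255/15 = 17, a_8 = floor((17 + 7)/17) = 1.
  m_9 = 17*1 - 7 = 10, d_9 = (304 - 10^2)/17 = 204/17 = 12, a_9 = floor((17 + 10)/12) = 2.
  m_10 = 12*2 - 10 = 14, d_10 = (304 - 14^2)/12 = 108/12 = 9, a_10 = floor((17 + 14)/9) = 3.
  m_11 = 9*3 - 14 = 13, d_11 = (304 - 13^2)/9 = 135/9 = 15, a_11 = floor((17 + 13)/15) = 2.
  m_12 = 15*2 - 13 = 17, d_12 = (304 - 17^2)/15 = 15/15 = 1, a_12 = floor((17 + 17)/1) = 34.
  m_13 = 1*34 - 17 = 17, d_13 = (304 - 17^2)/1 = 15/1 = 15: (m_13, d_13) = (m_1, d_1) = (17, 15), so from here the quotients repeat a_1, ..., a_12; the period length is 12.
So sqrt(304) = [17; (2, 3, 2, 1, 1, 1, 1, 1, 2, 3, 2, 34)] with period length k = 12.
k is even, so the fundamental solution of x^2 - 304y^2 = 1 is (p_{k-1}, q_{k-1}) = (p_11, q_11); compute convergents through index 11.
Convergents (p_i = a_i*p_{i-1} + p_{i-2}, q_i = a_i*q_{i-1} + q_{i-2} with p_{-2}=0, p_{-1}=1, q_{-2}=1, q_{-1}=0):
  i=0: a_0=17, p_0 = 17*1 + 0 = 17, q_0 = 17*0 + 1 = 1.
  i=1: a_1=2, p_1 = 2*17 + 1 = 35, q_1 = 2*1 + 0 = 2.
  i=2: a_2=3, p_2 = 3*35 + 17 = 122, q_2 = 3*2 + 1 = 7.
  i=3: a_3=2, p_3 = 2*122 + 35 = 279, q_3 = 2*7 + 2 = 16.
  i=4: a_4=1, p_4 = 1*279 + 122 = 401, q_4 = 1*16 + 7 = 23.
  i=5: a_5=1, p_5 = 1*401 + 279 = 680, q_5 = 1*23 + 16 = 39.
  i=6: a_6=1, p_6 = 1*680 + 401 = 1081, q_6 = 1*39 + 23 = 62.
  i=7: a_7=1, p_7 = 1*1081 + 680 = 1761, q_7 = 1*62 + 39 = 101.
  i=8: a_8=1, p_8 = 1*1761 + 1081 = 2842, q_8 = 1*101 + 62 = 163.
  i=9: a_9=2, p_9 = 2*2842 + 1761 = 7445, q_9 = 2*163 + 101 = 427.
  i=10: a_10=3, p_10 = 3*7445 + 2842 = 25177, q_10 = 3*427 + 163 = 1444.
  i=11: a_11=2, p_11 = 2*25177 + 7445 = 57799, q_11 = 2*1444 + 427 = 3315.
Check: 57799^2 - 304*3315^2 = 3340724401 - 3340724400 = 1, so (x, y) = (57799, 3315) solves the equation, and by the theorem it is the least positive solution.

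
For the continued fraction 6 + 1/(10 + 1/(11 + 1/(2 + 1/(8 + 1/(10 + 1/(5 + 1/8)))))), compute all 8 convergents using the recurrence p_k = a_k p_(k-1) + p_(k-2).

6/1, 61/10, 677/111, 1415/232, 11997/1967, 121385/19902, 618922/101477, 5072761/831718

Using the convergent recurrence p_i = a_i*p_{i-1} + p_{i-2}, q_i = a_i*q_{i-1} + q_{i-2} with p_{-2}=0, p_{-1}=1, q_{-2}=1, q_{-1}=0:
  i=0: a_0=6, p_0 = 6*1 + 0 = 6, q_0 = 6*0 + 1 = 1.
  i=1: a_1=10, p_1 = 10*6 + 1 = 61, q_1 = 10*1 + 0 = 10.
  i=2: a_2=11, p_2 = 11*61 + 6 = 677, q_2 = 11*10 + 1 = 111.
  i=3: a_3=2, p_3 = 2*677 + 61 = 1415, q_3 = 2*111 + 10 = 232.
  i=4: a_4=8, p_4 = 8*1415 + 677 = 11997, q_4 = 8*232 + 111 = 1967.
  i=5: a_5=10, p_5 = 10*11997 + 1415 = 121385, q_5 = 10*1967 + 232 = 19902.
  i=6: a_6=5, p_6 = 5*121385 + 11997 = 618922, q_6 = 5*19902 + 1967 = 101477.
  i=7: a_7=8, p_7 = 8*618922 + 121385 = 5072761, q_7 = 8*101477 + 19902 = 831718.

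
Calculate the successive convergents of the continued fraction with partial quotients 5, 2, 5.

Using the convergent recurrence p_i = a_i*p_{i-1} + p_{i-2}, q_i = a_i*q_{i-1} + q_{i-2} with p_{-2}=0, p_{-1}=1, q_{-2}=1, q_{-1}=0:
  i=0: a_0=5, p_0 = 5*1 + 0 = 5, q_0 = 5*0 + 1 = 1.
  i=1: a_1=2, p_1 = 2*5 + 1 = 11, q_1 = 2*1 + 0 = 2.
  i=2: a_2=5, p_2 = 5*11 + 5 = 60, q_2 = 5*2 + 1 = 11.

5/1, 11/2, 60/11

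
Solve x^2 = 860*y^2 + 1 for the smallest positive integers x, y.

First expand sqrt(860) as a continued fraction. With x_i = (sqrt(860) + m_i)/d_i and (m_0, d_0) = (0, 1): a_0 = floor(sqrt(860)) = 29, since 29^2 = 841 <= 860 < 900 = 30^2.
Iterate m_{i+1} = d_i*a_i - m_i, d_{i+1} = (860 - m_{i+1}^2)/d_i, a_{i+1} = floor((a_0 + m_{i+1})/d_{i+1}):
  m_1 = 1*29 - 0 = 29, d_1 = (860 - 29^2)/1 = 19/1 = 19, a_1 = floor((29 + 29)/19) = 3.
  m_2 = 19*3 - 29 = 28, d_2 = (860 - 28^2)/19 = 76/19 = 4, a_2 = floor((29 + 28)/4) = 14.
  m_3 = 4*14 - 28 = 28, d_3 = (860 - 28^2)/4 = 76/4 = 19, a_3 = floor((29 + 28)/19) = 3.
  m_4 = 19*3 - 28 = 29, d_4 = (860 - 29^2)/19 = 19/19 = 1, a_4 = floor((29 + 29)/1) = 58.
  m_5 = 1*58 - 29 = 29, d_5 = (860 - 29^2)/1 = 19/1 = 19: (m_5, d_5) = (m_1, d_1) = (29, 19), so from here the quotients repeat a_1, ..., a_4; the period length is 4.
So sqrt(860) = [29; (3, 14, 3, 58)] with period length k = 4.
k is even, so the fundamental solution of x^2 - 860y^2 = 1 is (p_{k-1}, q_{k-1}) = (p_3, q_3); compute convergents through index 3.
Convergents (p_i = a_i*p_{i-1} + p_{i-2}, q_i = a_i*q_{i-1} + q_{i-2} with p_{-2}=0, p_{-1}=1, q_{-2}=1, q_{-1}=0):
  i=0: a_0=29, p_0 = 29*1 + 0 = 29, q_0 = 29*0 + 1 = 1.
  i=1: a_1=3, p_1 = 3*29 + 1 = 88, q_1 = 3*1 + 0 = 3.
  i=2: a_2=14, p_2 = 14*88 + 29 = 1261, q_2 = 14*3 + 1 = 43.
  i=3: a_3=3, p_3 = 3*1261 + 88 = 3871, q_3 = 3*43 + 3 = 132.
Check: 3871^2 - 860*132^2 = 14984641 - 14984640 = 1, so (x, y) = (3871, 132) solves the equation, and by the theorem it is the least positive solution.

(x, y) = (3871, 132)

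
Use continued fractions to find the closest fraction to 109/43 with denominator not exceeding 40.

Expand x = 109/43 as a continued fraction with the Euclidean algorithm:
  109 = 2*43 + 23, so a_0 = 2.
  43 = 1*23 + 20, so a_1 = 1.
  23 = 1*20 + 3, so a_2 = 1.
  20 = 6*3 + 2, so a_3 = 6.
  3 = 1*2 + 1, so a_4 = 1.
  2 = 2*1 + 0, so a_5 = 2.
so x = [2; 1, 1, 6, 1, 2].
Convergents (p_i = a_i*p_{i-1} + p_{i-2}, q_i = a_i*q_{i-1} + q_{i-2} with p_{-2}=0, p_{-1}=1, q_{-2}=1, q_{-1}=0), until the denominator exceeds 40:
  i=0: a_0=2, p_0 = 2*1 + 0 = 2, q_0 = 2*0 + 1 = 1.
  i=1: a_1=1, p_1 = 1*2 + 1 = 3, q_1 = 1*1 + 0 = 1.
  i=2: a_2=1, p_2 = 1*3 + 2 = 5, q_2 = 1*1 + 1 = 2.
  i=3: a_3=6, p_3 = 6*5 + 3 = 33, q_3 = 6*2 + 1 = 13.
  i=4: a_4=1, p_4 = 1*33 + 5 = 38, q_4 = 1*13 + 2 = 15.
  i=5: a_5=2, p_5 = 2*38 + 33 = 109, q_5 = 2*15 + 13 = 43.
q_5 = 43 > 40, so the last convergent with denominator <= 40 is p_4/q_4 = 38/15.
The closest fraction with denominator <= 40 is either p_4/q_4 or the intermediate fraction (k*p_4 + p_3)/(k*q_4 + q_3) with the largest k >= 1 whose denominator stays <= 40; these approach x as k grows, and every other convergent or intermediate fraction in range is farther away.
Largest k: floor((40 - q_3)/q_4) = floor((40 - 13)/15) = 1.
That gives (1*38 + 33)/(1*15 + 13) = 71/28.
Compare the errors: |x - 38/15| = |109*15 - 38*43|/(43*15) = 1/645, and |x - 71/28| = |109*28 - 71*43|/(43*28) = 1/1204.
Cross-multiplying, 1*645 = 645 < 1204 = 1*1204, so 1/1204 is smaller: the intermediate fraction 71/28 is closer to x than 38/15.

71/28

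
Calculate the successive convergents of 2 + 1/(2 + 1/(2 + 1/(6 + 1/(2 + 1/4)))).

2/1, 5/2, 12/5, 77/32, 166/69, 741/308

Using the convergent recurrence p_i = a_i*p_{i-1} + p_{i-2}, q_i = a_i*q_{i-1} + q_{i-2} with p_{-2}=0, p_{-1}=1, q_{-2}=1, q_{-1}=0:
  i=0: a_0=2, p_0 = 2*1 + 0 = 2, q_0 = 2*0 + 1 = 1.
  i=1: a_1=2, p_1 = 2*2 + 1 = 5, q_1 = 2*1 + 0 = 2.
  i=2: a_2=2, p_2 = 2*5 + 2 = 12, q_2 = 2*2 + 1 = 5.
  i=3: a_3=6, p_3 = 6*12 + 5 = 77, q_3 = 6*5 + 2 = 32.
  i=4: a_4=2, p_4 = 2*77 + 12 = 166, q_4 = 2*32 + 5 = 69.
  i=5: a_5=4, p_5 = 4*166 + 77 = 741, q_5 = 4*69 + 32 = 308.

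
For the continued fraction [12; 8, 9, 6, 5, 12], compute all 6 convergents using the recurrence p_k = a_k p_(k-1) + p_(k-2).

12/1, 97/8, 885/73, 5407/446, 27920/2303, 340447/28082

Using the convergent recurrence p_i = a_i*p_{i-1} + p_{i-2}, q_i = a_i*q_{i-1} + q_{i-2} with p_{-2}=0, p_{-1}=1, q_{-2}=1, q_{-1}=0:
  i=0: a_0=12, p_0 = 12*1 + 0 = 12, q_0 = 12*0 + 1 = 1.
  i=1: a_1=8, p_1 = 8*12 + 1 = 97, q_1 = 8*1 + 0 = 8.
  i=2: a_2=9, p_2 = 9*97 + 12 = 885, q_2 = 9*8 + 1 = 73.
  i=3: a_3=6, p_3 = 6*885 + 97 = 5407, q_3 = 6*73 + 8 = 446.
  i=4: a_4=5, p_4 = 5*5407 + 885 = 27920, q_4 = 5*446 + 73 = 2303.
  i=5: a_5=12, p_5 = 12*27920 + 5407 = 340447, q_5 = 12*2303 + 446 = 28082.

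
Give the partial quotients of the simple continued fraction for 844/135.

[6; 3, 1, 33]

Run the Euclidean algorithm on 844 and 135; the successive quotients are the partial quotients a_0, a_1, ... (each step inverts the fractional part left over by the previous one):
  844 = 6*135 + 34, so a_0 = 6.
  135 = 3*34 + 33, so a_1 = 3.
  34 = 1*33 + 1, so a_2 = 1.
  33 = 33*1 + 0, so a_3 = 33.
The remainder reaches 0 after 4 divisions, so the expansion has 4 partial quotients, read off in order.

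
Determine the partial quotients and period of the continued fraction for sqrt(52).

Write x_i = (sqrt(52) + m_i)/d_i with (m_0, d_0) = (0, 1). a_0 = floor(sqrt(52)) = 7, since 7^2 = 49 <= 52 < 64 = 8^2.
Iterate m_{i+1} = d_i*a_i - m_i, d_{i+1} = (52 - m_{i+1}^2)/d_i, a_{i+1} = floor((a_0 + m_{i+1})/d_{i+1}):
  m_1 = 1*7 - 0 = 7, d_1 = (52 - 7^2)/1 = 3/1 = 3, a_1 = floor((7 + 7)/3) = 4.
  m_2 = 3*4 - 7 = 5, d_2 = (52 - 5^2)/3 = 27/3 = 9, a_2 = floor((7 + 5)/9) = 1.
  m_3 = 9*1 - 5 = 4, d_3 = (52 - 4^2)/9 = 36/9 = 4, a_3 = floor((7 + 4)/4) = 2.
  m_4 = 4*2 - 4 = 4, d_4 = (52 - 4^2)/4 = 36/4 = 9, a_4 = floor((7 + 4)/9) = 1.
  m_5 = 9*1 - 4 = 5, d_5 = (52 - 5^2)/9 = 27/9 = 3, a_5 = floor((7 + 5)/3) = 4.
  m_6 = 3*4 - 5 = 7, d_6 = (52 - 7^2)/3 = 3/3 = 1, a_6 = floor((7 + 7)/1) = 14.
  m_7 = 1*14 - 7 = 7, d_7 = (52 - 7^2)/1 = 3/1 = 3: (m_7, d_7) = (m_1, d_1) = (7, 3), so from here the quotients repeat a_1, ..., a_6; the period length is 6.
Hence the expansion of sqrt(52) is a_0 = 7 followed by the repeating block 4, 1, 2, 1, 4, 14 (period 6).

[7; (4, 1, 2, 1, 4, 14)]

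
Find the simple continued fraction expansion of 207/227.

Run the Euclidean algorithm on 207 and 227; the successive quotients are the partial quotients a_0, a_1, ... (each step inverts the fractional part left over by the previous one):
  207 = 0*227 + 207, so a_0 = 0.
  227 = 1*207 + 20, so a_1 = 1.
  207 = 10*20 + 7, so a_2 = 10.
  20 = 2*7 + 6, so a_3 = 2.
  7 = 1*6 + 1, so a_4 = 1.
  6 = 6*1 + 0, so a_5 = 6.
The remainder reaches 0 after 6 divisions, so the expansion has 6 partial quotients, read off in order.

[0; 1, 10, 2, 1, 6]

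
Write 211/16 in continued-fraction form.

[13; 5, 3]

Run the Euclidean algorithm on 211 and 16; the successive quotients are the partial quotients a_0, a_1, ... (each step inverts the fractional part left over by the previous one):
  211 = 13*16 + 3, so a_0 = 13.
  16 = 5*3 + 1, so a_1 = 5.
  3 = 3*1 + 0, so a_2 = 3.
The remainder reaches 0 after 3 divisions, so the expansion has 3 partial quotients, read off in order.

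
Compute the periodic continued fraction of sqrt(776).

Write x_i = (sqrt(776) + m_i)/d_i with (m_0, d_0) = (0, 1). a_0 = floor(sqrt(776)) = 27, since 27^2 = 729 <= 776 < 784 = 28^2.
Iterate m_{i+1} = d_i*a_i - m_i, d_{i+1} = (776 - m_{i+1}^2)/d_i, a_{i+1} = floor((a_0 + m_{i+1})/d_{i+1}):
  m_1 = 1*27 - 0 = 27, d_1 = (776 - 27^2)/1 = 47/1 = 47, a_1 = floor((27 + 27)/47) = 1.
  m_2 = 47*1 - 27 = 20, d_2 = (776 - 20^2)/47 = 376/47 = 8, a_2 = floor((27 + 20)/8) = 5.
  m_3 = 8*5 - 20 = 20, d_3 = (776 - 20^2)/8 = 376/8 = 47, a_3 = floor((27 + 20)/47) = 1.
  m_4 = 47*1 - 20 = 27, d_4 = (776 - 27^2)/47 = 47/47 = 1, a_4 = floor((27 + 27)/1) = 54.
  m_5 = 1*54 - 27 = 27, d_5 = (776 - 27^2)/1 = 47/1 = 47: (m_5, d_5) = (m_1, d_1) = (27, 47), so from here the quotients repeat a_1, ..., a_4; the period length is 4.
Hence the expansion of sqrt(776) is a_0 = 27 followed by the repeating block 1, 5, 1, 54 (period 4).

[27; (1, 5, 1, 54)]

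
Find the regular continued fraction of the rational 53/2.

Run the Euclidean algorithm on 53 and 2; the successive quotients are the partial quotients a_0, a_1, ... (each step inverts the fractional part left over by the previous one):
  53 = 26*2 + 1, so a_0 = 26.
  2 = 2*1 + 0, so a_1 = 2.
The remainder reaches 0 after 2 divisions, so the expansion has 2 partial quotients, read off in order.

[26; 2]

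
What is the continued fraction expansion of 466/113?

Run the Euclidean algorithm on 466 and 113; the successive quotients are the partial quotients a_0, a_1, ... (each step inverts the fractional part left over by the previous one):
  466 = 4*113 + 14, so a_0 = 4.
  113 = 8*14 + 1, so a_1 = 8.
  14 = 14*1 + 0, so a_2 = 14.
The remainder reaches 0 after 3 divisions, so the expansion has 3 partial quotients, read off in order.

[4; 8, 14]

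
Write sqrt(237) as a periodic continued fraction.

[15; (2, 1, 1, 7, 10, 7, 1, 1, 2, 30)]

Write x_i = (sqrt(237) + m_i)/d_i with (m_0, d_0) = (0, 1). a_0 = floor(sqrt(237)) = 15, since 15^2 = 225 <= 237 < 256 = 16^2.
Iterate m_{i+1} = d_i*a_i - m_i, d_{i+1} = (237 - m_{i+1}^2)/d_i, a_{i+1} = floor((a_0 + m_{i+1})/d_{i+1}):
  m_1 = 1*15 - 0 = 15, d_1 = (237 - 15^2)/1 = 12/1 = 12, a_1 = floor((15 + 15)/12) = 2.
  m_2 = 12*2 - 15 = 9, d_2 = (237 - 9^2)/12 = 156/12 = 13, a_2 = floor((15 + 9)/13) = 1.
  m_3 = 13*1 - 9 = 4, d_3 = (237 - 4^2)/13 = 221/13 = 17, a_3 = floor((15 + 4)/17) = 1.
  m_4 = 17*1 - 4 = 13, d_4 = (237 - 13^2)/17 = 68/17 = 4, a_4 = floor((15 + 13)/4) = 7.
  m_5 = 4*7 - 13 = 15, d_5 = (237 - 15^2)/4 = 12/4 = 3, a_5 = floor((15 + 15)/3) = 10.
  m_6 = 3*10 - 15 = 15, d_6 = (237 - 15^2)/3 = 12/3 = 4, a_6 = floor((15 + 15)/4) = 7.
  m_7 = 4*7 - 15 = 13, d_7 = (237 - 13^2)/4 = 68/4 = 17, a_7 = floor((15 + 13)/17) = 1.
  m_8 = 17*1 - 13 = 4, d_8 = (237 - 4^2)/17 = 221/17 = 13, a_8 = floor((15 + 4)/13) = 1.
  m_9 = 13*1 - 4 = 9, d_9 = (237 - 9^2)/13 = 156/13 = 12, a_9 = floor((15 + 9)/12) = 2.
  m_10 = 12*2 - 9 = 15, d_10 = (237 - 15^2)/12 = 12/12 = 1, a_10 = floor((15 + 15)/1) = 30.
  m_11 = 1*30 - 15 = 15, d_11 = (237 - 15^2)/1 = 12/1 = 12: (m_11, d_11) = (m_1, d_1) = (15, 12), so from here the quotients repeat a_1, ..., a_10; the period length is 10.
Hence the expansion of sqrt(237) is a_0 = 15 followed by the repeating block 2, 1, 1, 7, 10, 7, 1, 1, 2, 30 (period 10).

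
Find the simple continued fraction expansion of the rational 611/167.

[3; 1, 1, 1, 13, 4]

Run the Euclidean algorithm on 611 and 167; the successive quotients are the partial quotients a_0, a_1, ... (each step inverts the fractional part left over by the previous one):
  611 = 3*167 + 110, so a_0 = 3.
  167 = 1*110 + 57, so a_1 = 1.
  110 = 1*57 + 53, so a_2 = 1.
  57 = 1*53 + 4, so a_3 = 1.
  53 = 13*4 + 1, so a_4 = 13.
  4 = 4*1 + 0, so a_5 = 4.
The remainder reaches 0 after 6 divisions, so the expansion has 6 partial quotients, read off in order.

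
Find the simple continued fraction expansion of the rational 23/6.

[3; 1, 5]

Run the Euclidean algorithm on 23 and 6; the successive quotients are the partial quotients a_0, a_1, ... (each step inverts the fractional part left over by the previous one):
  23 = 3*6 + 5, so a_0 = 3.
  6 = 1*5 + 1, so a_1 = 1.
  5 = 5*1 + 0, so a_2 = 5.
The remainder reaches 0 after 3 divisions, so the expansion has 3 partial quotients, read off in order.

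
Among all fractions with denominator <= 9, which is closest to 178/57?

Expand x = 178/57 as a continued fraction with the Euclidean algorithm:
  178 = 3*57 + 7, so a_0 = 3.
  57 = 8*7 + 1, so a_1 = 8.
  7 = 7*1 + 0, so a_2 = 7.
so x = [3; 8, 7].
Convergents (p_i = a_i*p_{i-1} + p_{i-2}, q_i = a_i*q_{i-1} + q_{i-2} with p_{-2}=0, p_{-1}=1, q_{-2}=1, q_{-1}=0), until the denominator exceeds 9:
  i=0: a_0=3, p_0 = 3*1 + 0 = 3, q_0 = 3*0 + 1 = 1.
  i=1: a_1=8, p_1 = 8*3 + 1 = 25, q_1 = 8*1 + 0 = 8.
  i=2: a_2=7, p_2 = 7*25 + 3 = 178, q_2 = 7*8 + 1 = 57.
q_2 = 57 > 9, so the last convergent with denominator <= 9 is p_1/q_1 = 25/8.
The closest fraction with denominator <= 9 is either p_1/q_1 or the intermediate fraction (k*p_1 + p_0)/(k*q_1 + q_0) with the largest k >= 1 whose denominator stays <= 9; these approach x as k grows, and every other convergent or intermediate fraction in range is farther away.
Largest k: floor((9 - q_0)/q_1) = floor((9 - 1)/8) = 1.
That gives (1*25 + 3)/(1*8 + 1) = 28/9.
Compare the errors: |x - 25/8| = |178*8 - 25*57|/(57*8) = 1/456, and |x - 28/9| = |178*9 - 28*57|/(57*9) = 6/513.
Cross-multiplying, 1*513 = 513 < 2736 = 6*456, so 1/456 is smaller: the convergent 25/8 is closer to x than 28/9.

25/8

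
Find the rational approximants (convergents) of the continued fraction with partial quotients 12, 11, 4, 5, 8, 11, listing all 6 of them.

Using the convergent recurrence p_i = a_i*p_{i-1} + p_{i-2}, q_i = a_i*q_{i-1} + q_{i-2} with p_{-2}=0, p_{-1}=1, q_{-2}=1, q_{-1}=0:
  i=0: a_0=12, p_0 = 12*1 + 0 = 12, q_0 = 12*0 + 1 = 1.
  i=1: a_1=11, p_1 = 11*12 + 1 = 133, q_1 = 11*1 + 0 = 11.
  i=2: a_2=4, p_2 = 4*133 + 12 = 544, q_2 = 4*11 + 1 = 45.
  i=3: a_3=5, p_3 = 5*544 + 133 = 2853, q_3 = 5*45 + 11 = 236.
  i=4: a_4=8, p_4 = 8*2853 + 544 = 23368, q_4 = 8*236 + 45 = 1933.
  i=5: a_5=11, p_5 = 11*23368 + 2853 = 259901, q_5 = 11*1933 + 236 = 21499.

12/1, 133/11, 544/45, 2853/236, 23368/1933, 259901/21499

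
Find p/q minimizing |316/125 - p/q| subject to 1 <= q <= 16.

Expand x = 316/125 as a continued fraction with the Euclidean algorithm:
  316 = 2*125 + 66, so a_0 = 2.
  125 = 1*66 + 59, so a_1 = 1.
  66 = 1*59 + 7, so a_2 = 1.
  59 = 8*7 + 3, so a_3 = 8.
  7 = 2*3 + 1, so a_4 = 2.
  3 = 3*1 + 0, so a_5 = 3.
so x = [2; 1, 1, 8, 2, 3].
Convergents (p_i = a_i*p_{i-1} + p_{i-2}, q_i = a_i*q_{i-1} + q_{i-2} with p_{-2}=0, p_{-1}=1, q_{-2}=1, q_{-1}=0), until the denominator exceeds 16:
  i=0: a_0=2, p_0 = 2*1 + 0 = 2, q_0 = 2*0 + 1 = 1.
  i=1: a_1=1, p_1 = 1*2 + 1 = 3, q_1 = 1*1 + 0 = 1.
  i=2: a_2=1, p_2 = 1*3 + 2 = 5, q_2 = 1*1 + 1 = 2.
  i=3: a_3=8, p_3 = 8*5 + 3 = 43, q_3 = 8*2 + 1 = 17.
q_3 = 17 > 16, so the last convergent with denominator <= 16 is p_2/q_2 = 5/2.
The closest fraction with denominator <= 16 is either p_2/q_2 or the intermediate fraction (k*p_2 + p_1)/(k*q_2 + q_1) with the largest k >= 1 whose denominator stays <= 16; these approach x as k grows, and every other convergent or intermediate fraction in range is farther away.
Largest k: floor((16 - q_1)/q_2) = floor((16 - 1)/2) = 7.
That gives (7*5 + 3)/(7*2 + 1) = 38/15.
Compare the errors: |x - 5/2| = |316*2 - 5*125|/(125*2) = 7/250, and |x - 38/15| = |316*15 - 38*125|/(125*15) = 10/1875.
Cross-multiplying, 10*250 = 2500 < 13125 = 7*1875, so 10/1875 is smaller: the intermediate fraction 38/15 is closer to x than 5/2.

38/15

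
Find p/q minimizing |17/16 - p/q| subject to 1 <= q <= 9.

Expand x = 17/16 as a continued fraction with the Euclidean algorithm:
  17 = 1*16 + 1, so a_0 = 1.
  16 = 16*1 + 0, so a_1 = 16.
so x = [1; 16].
Convergents (p_i = a_i*p_{i-1} + p_{i-2}, q_i = a_i*q_{i-1} + q_{i-2} with p_{-2}=0, p_{-1}=1, q_{-2}=1, q_{-1}=0), until the denominator exceeds 9:
  i=0: a_0=1, p_0 = 1*1 + 0 = 1, q_0 = 1*0 + 1 = 1.
  i=1: a_1=16, p_1 = 16*1 + 1 = 17, q_1 = 16*1 + 0 = 16.
q_1 = 16 > 9, so the last convergent with denominator <= 9 is p_0/q_0 = 1/1.
The closest fraction with denominator <= 9 is either p_0/q_0 or the intermediate fraction (k*p_0 + p_{-1})/(k*q_0 + q_{-1}) with the largest k >= 1 whose denominator stays <= 9; these approach x as k grows, and every other convergent or intermediate fraction in range is farther away.
Largest k: floor((9 - q_{-1})/q_0) = floor((9 - 0)/1) = 9 (using the seeds p_{-1} = 1, q_{-1} = 0).
That gives (9*1 + 1)/(9*1 + 0) = 10/9.
Compare the errors: |x - 1/1| = |17*1 - 1*16|/(16*1) = 1/16, and |x - 10/9| = |17*9 - 10*16|/(16*9) = 7/144.
Cross-multiplying, 7*16 = 112 < 144 = 1*144, so 7/144 is smaller: the intermediate fraction 10/9 is closer to x than 1/1.

10/9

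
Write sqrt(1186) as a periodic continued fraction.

Write x_i = (sqrt(1186) + m_i)/d_i with (m_0, d_0) = (0, 1). a_0 = floor(sqrt(1186)) = 34, since 34^2 = 1156 <= 1186 < 1225 = 35^2.
Iterate m_{i+1} = d_i*a_i - m_i, d_{i+1} = (1186 - m_{i+1}^2)/d_i, a_{i+1} = floor((a_0 + m_{i+1})/d_{i+1}):
  m_1 = 1*34 - 0 = 34, d_1 = (1186 - 34^2)/1 = 30/1 = 30, a_1 = floor((34 + 34)/30) = 2.
  m_2 = 30*2 - 34 = 26, d_2 = (1186 - 26^2)/30 = 510/30 = 17, a_2 = floor((34 + 26)/17) = 3.
  m_3 = 17*3 - 26 = 25, d_3 = (1186 - 25^2)/17 = 561/17 = 33, a_3 = floor((34 + 25)/33) = 1.
  m_4 = 33*1 - 25 = 8, d_4 = (1186 - 8^2)/33 = 1122/33 = 34, a_4 = floor((34 + 8)/34) = 1.
  m_5 = 34*1 - 8 = 26, d_5 = (1186 - 26^2)/34 = 510/34 = 15, a_5 = floor((34 + 26)/15) = 4.
  m_6 = 15*4 - 26 = 34, d_6 = (1186 - 34^2)/15 = 30/15 = 2, a_6 = floor((34 + 34)/2) = 34.
  m_7 = 2*34 - 34 = 34, d_7 = (1186 - 34^2)/2 = 30/2 = 15, a_7 = floor((34 + 34)/15) = 4.
  m_8 = 15*4 - 34 = 26, d_8 = (1186 - 26^2)/15 = 510/15 = 34, a_8 = floor((34 + 26)/34) = 1.
  m_9 = 34*1 - 26 = 8, d_9 = (1186 - 8^2)/34 = 1122/34 = 33, a_9 = floor((34 + 8)/33) = 1.
  m_10 = 33*1 - 8 = 25, d_10 = (1186 - 25^2)/33 = 561/33 = 17, a_10 = floor((34 + 25)/17) = 3.
  m_11 = 17*3 - 25 = 26, d_11 = (1186 - 26^2)/17 = 510/17 = 30, a_11 = floor((34 + 26)/30) = 2.
  m_12 = 30*2 - 26 = 34, d_12 = (1186 - 34^2)/30 = 30/30 = 1, a_12 = floor((34 + 34)/1) = 68.
  m_13 = 1*68 - 34 = 34, d_13 = (1186 - 34^2)/1 = 30/1 = 30: (m_13, d_13) = (m_1, d_1) = (34, 30), so from here the quotients repeat a_1, ..., a_12; the period length is 12.
Hence the expansion of sqrt(1186) is a_0 = 34 followed by the repeating block 2, 3, 1, 1, 4, 34, 4, 1, 1, 3, 2, 68 (period 12).

[34; (2, 3, 1, 1, 4, 34, 4, 1, 1, 3, 2, 68)]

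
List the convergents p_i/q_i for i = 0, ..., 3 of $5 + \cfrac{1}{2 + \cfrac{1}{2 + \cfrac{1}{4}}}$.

Using the convergent recurrence p_i = a_i*p_{i-1} + p_{i-2}, q_i = a_i*q_{i-1} + q_{i-2} with p_{-2}=0, p_{-1}=1, q_{-2}=1, q_{-1}=0:
  i=0: a_0=5, p_0 = 5*1 + 0 = 5, q_0 = 5*0 + 1 = 1.
  i=1: a_1=2, p_1 = 2*5 + 1 = 11, q_1 = 2*1 + 0 = 2.
  i=2: a_2=2, p_2 = 2*11 + 5 = 27, q_2 = 2*2 + 1 = 5.
  i=3: a_3=4, p_3 = 4*27 + 11 = 119, q_3 = 4*5 + 2 = 22.

5/1, 11/2, 27/5, 119/22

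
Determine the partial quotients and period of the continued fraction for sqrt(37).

Write x_i = (sqrt(37) + m_i)/d_i with (m_0, d_0) = (0, 1). a_0 = floor(sqrt(37)) = 6, since 6^2 = 36 <= 37 < 49 = 7^2.
Iterate m_{i+1} = d_i*a_i - m_i, d_{i+1} = (37 - m_{i+1}^2)/d_i, a_{i+1} = floor((a_0 + m_{i+1})/d_{i+1}):
  m_1 = 1*6 - 0 = 6, d_1 = (37 - 6^2)/1 = 1/1 = 1, a_1 = floor((6 + 6)/1) = 12.
  m_2 = 1*12 - 6 = 6, d_2 = (37 - 6^2)/1 = 1/1 = 1: (m_2, d_2) = (m_1, d_1) = (6, 1), so from here the quotient a_1 repeats; the period length is 1.
Hence the expansion of sqrt(37) is a_0 = 6 followed by the repeating block 12 (period 1).

[6; (12)]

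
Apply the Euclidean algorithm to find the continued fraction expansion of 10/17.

Run the Euclidean algorithm on 10 and 17; the successive quotients are the partial quotients a_0, a_1, ... (each step inverts the fractional part left over by the previous one):
  10 = 0*17 + 10, so a_0 = 0.
  17 = 1*10 + 7, so a_1 = 1.
  10 = 1*7 + 3, so a_2 = 1.
  7 = 2*3 + 1, so a_3 = 2.
  3 = 3*1 + 0, so a_4 = 3.
The remainder reaches 0 after 5 divisions, so the expansion has 5 partial quotients, read off in order.

[0; 1, 1, 2, 3]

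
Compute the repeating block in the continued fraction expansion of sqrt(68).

Write x_i = (sqrt(68) + m_i)/d_i with (m_0, d_0) = (0, 1). a_0 = floor(sqrt(68)) = 8, since 8^2 = 64 <= 68 < 81 = 9^2.
Iterate m_{i+1} = d_i*a_i - m_i, d_{i+1} = (68 - m_{i+1}^2)/d_i, a_{i+1} = floor((a_0 + m_{i+1})/d_{i+1}):
  m_1 = 1*8 - 0 = 8, d_1 = (68 - 8^2)/1 = 4/1 = 4, a_1 = floor((8 + 8)/4) = 4.
  m_2 = 4*4 - 8 = 8, d_2 = (68 - 8^2)/4 = 4/4 = 1, a_2 = floor((8 + 8)/1) = 16.
  m_3 = 1*16 - 8 = 8, d_3 = (68 - 8^2)/1 = 4/1 = 4: (m_3, d_3) = (m_1, d_1) = (8, 4), so from here the quotients repeat a_1, a_2; the period length is 2.
Hence the expansion of sqrt(68) is a_0 = 8 followed by the repeating block 4, 16 (period 2).

[8; (4, 16)]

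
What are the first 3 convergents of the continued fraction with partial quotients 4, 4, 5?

4/1, 17/4, 89/21

Using the convergent recurrence p_i = a_i*p_{i-1} + p_{i-2}, q_i = a_i*q_{i-1} + q_{i-2} with p_{-2}=0, p_{-1}=1, q_{-2}=1, q_{-1}=0:
  i=0: a_0=4, p_0 = 4*1 + 0 = 4, q_0 = 4*0 + 1 = 1.
  i=1: a_1=4, p_1 = 4*4 + 1 = 17, q_1 = 4*1 + 0 = 4.
  i=2: a_2=5, p_2 = 5*17 + 4 = 89, q_2 = 5*4 + 1 = 21.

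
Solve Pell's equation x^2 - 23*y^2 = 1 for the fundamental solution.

First expand sqrt(23) as a continued fraction. With x_i = (sqrt(23) + m_i)/d_i and (m_0, d_0) = (0, 1): a_0 = floor(sqrt(23)) = 4, since 4^2 = 16 <= 23 < 25 = 5^2.
Iterate m_{i+1} = d_i*a_i - m_i, d_{i+1} = (23 - m_{i+1}^2)/d_i, a_{i+1} = floor((a_0 + m_{i+1})/d_{i+1}):
  m_1 = 1*4 - 0 = 4, d_1 = (23 - 4^2)/1 = 7/1 = 7, a_1 = floor((4 + 4)/7) = 1.
  m_2 = 7*1 - 4 = 3, d_2 = (23 - 3^2)/7 = 14/7 = 2, a_2 = floor((4 + 3)/2) = 3.
  m_3 = 2*3 - 3 = 3, d_3 = (23 - 3^2)/2 = 14/2 = 7, a_3 = floor((4 + 3)/7) = 1.
  m_4 = 7*1 - 3 = 4, d_4 = (23 - 4^2)/7 = 7/7 = 1, a_4 = floor((4 + 4)/1) = 8.
  m_5 = 1*8 - 4 = 4, d_5 = (23 - 4^2)/1 = 7/1 = 7: (m_5, d_5) = (m_1, d_1) = (4, 7), so from here the quotients repeat a_1, ..., a_4; the period length is 4.
So sqrt(23) = [4; (1, 3, 1, 8)] with period length k = 4.
k is even, so the fundamental solution of x^2 - 23y^2 = 1 is (p_{k-1}, q_{k-1}) = (p_3, q_3); compute convergents through index 3.
Convergents (p_i = a_i*p_{i-1} + p_{i-2}, q_i = a_i*q_{i-1} + q_{i-2} with p_{-2}=0, p_{-1}=1, q_{-2}=1, q_{-1}=0):
  i=0: a_0=4, p_0 = 4*1 + 0 = 4, q_0 = 4*0 + 1 = 1.
  i=1: a_1=1, p_1 = 1*4 + 1 = 5, q_1 = 1*1 + 0 = 1.
  i=2: a_2=3, p_2 = 3*5 + 4 = 19, q_2 = 3*1 + 1 = 4.
  i=3: a_3=1, p_3 = 1*19 + 5 = 24, q_3 = 1*4 + 1 = 5.
Check: 24^2 - 23*5^2 = 576 - 575 = 1, so (x, y) = (24, 5) solves the equation, and by the theorem it is the least positive solution.

(x, y) = (24, 5)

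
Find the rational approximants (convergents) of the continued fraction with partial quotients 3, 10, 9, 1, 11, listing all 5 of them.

3/1, 31/10, 282/91, 313/101, 3725/1202

Using the convergent recurrence p_i = a_i*p_{i-1} + p_{i-2}, q_i = a_i*q_{i-1} + q_{i-2} with p_{-2}=0, p_{-1}=1, q_{-2}=1, q_{-1}=0:
  i=0: a_0=3, p_0 = 3*1 + 0 = 3, q_0 = 3*0 + 1 = 1.
  i=1: a_1=10, p_1 = 10*3 + 1 = 31, q_1 = 10*1 + 0 = 10.
  i=2: a_2=9, p_2 = 9*31 + 3 = 282, q_2 = 9*10 + 1 = 91.
  i=3: a_3=1, p_3 = 1*282 + 31 = 313, q_3 = 1*91 + 10 = 101.
  i=4: a_4=11, p_4 = 11*313 + 282 = 3725, q_4 = 11*101 + 91 = 1202.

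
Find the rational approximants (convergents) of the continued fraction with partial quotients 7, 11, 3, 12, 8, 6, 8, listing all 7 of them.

Using the convergent recurrence p_i = a_i*p_{i-1} + p_{i-2}, q_i = a_i*q_{i-1} + q_{i-2} with p_{-2}=0, p_{-1}=1, q_{-2}=1, q_{-1}=0:
  i=0: a_0=7, p_0 = 7*1 + 0 = 7, q_0 = 7*0 + 1 = 1.
  i=1: a_1=11, p_1 = 11*7 + 1 = 78, q_1 = 11*1 + 0 = 11.
  i=2: a_2=3, p_2 = 3*78 + 7 = 241, q_2 = 3*11 + 1 = 34.
  i=3: a_3=12, p_3 = 12*241 + 78 = 2970, q_3 = 12*34 + 11 = 419.
  i=4: a_4=8, p_4 = 8*2970 + 241 = 24001, q_4 = 8*419 + 34 = 3386.
  i=5: a_5=6, p_5 = 6*24001 + 2970 = 146976, q_5 = 6*3386 + 419 = 20735.
  i=6: a_6=8, p_6 = 8*146976 + 24001 = 1199809, q_6 = 8*20735 + 3386 = 169266.

7/1, 78/11, 241/34, 2970/419, 24001/3386, 146976/20735, 1199809/169266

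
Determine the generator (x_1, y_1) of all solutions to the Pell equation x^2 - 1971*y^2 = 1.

First expand sqrt(1971) as a continued fraction. With x_i = (sqrt(1971) + m_i)/d_i and (m_0, d_0) = (0, 1): a_0 = floor(sqrt(1971)) = 44, since 44^2 = 1936 <= 1971 < 2025 = 45^2.
Iterate m_{i+1} = d_i*a_i - m_i, d_{i+1} = (1971 - m_{i+1}^2)/d_i, a_{i+1} = floor((a_0 + m_{i+1})/d_{i+1}):
  m_1 = 1*44 - 0 = 44, d_1 = (1971 - 44^2)/1 = 35/1 = 35, a_1 = floor((44 + 44)/35) = 2.
  m_2 = 35*2 - 44 = 26, d_2 = (1971 - 26^2)/35 = 1295/35 = 37, a_2 = floor((44 + 26)/37) = 1.
  m_3 = 37*1 - 26 = 11, d_3 = (1971 - 11^2)/37 = 1850/37 = 50, a_3 = floor((44 + 11)/50) = 1.
  m_4 = 50*1 - 11 = 39, d_4 = (1971 - 39^2)/50 = 450/50 = 9, a_4 = floor((44 + 39)/9) = 9.
  m_5 = 9*9 - 39 = 42, d_5 = (1971 - 42^2)/9 = 207/9 = 23, a_5 = floor((44 + 42)/23) = 3.
  m_6 = 23*3 - 42 = 27, d_6 = (1971 - 27^2)/23 = 1242/23 = 54, a_6 = floor((44 + 27)/54) = 1.
  m_7 = 54*1 - 27 = 27, d_7 = (1971 - 27^2)/54 = 1242/54 = 23, a_7 = floor((44 + 27)/23) = 3.
  m_8 = 23*3 - 27 = 42, d_8 = (1971 - 42^2)/23 = 207/23 = 9, a_8 = floor((44 + 42)/9) = 9.
  m_9 = 9*9 - 42 = 39, d_9 = (1971 - 39^2)/9 = 450/9 = 50, a_9 = floor((44 + 39)/50) = 1.
  m_10 = 50*1 - 39 = 11, d_10 = (1971 - 11^2)/50 = 1850/50 = 37, a_10 = floor((44 + 11)/37) = 1.
  m_11 = 37*1 - 11 = 26, d_11 = (1971 - 26^2)/37 = 1295/37 = 35, a_11 = floor((44 + 26)/35) = 2.
  m_12 = 35*2 - 26 = 44, d_12 = (1971 - 44^2)/35 = 35/35 = 1, a_12 = floor((44 + 44)/1) = 88.
  m_13 = 1*88 - 44 = 44, d_13 = (1971 - 44^2)/1 = 35/1 = 35: (m_13, d_13) = (m_1, d_1) = (44, 35), so from here the quotients repeat a_1, ..., a_12; the period length is 12.
So sqrt(1971) = [44; (2, 1, 1, 9, 3, 1, 3, 9, 1, 1, 2, 88)] with period length k = 12.
k is even, so the fundamental solution of x^2 - 1971y^2 = 1 is (p_{k-1}, q_{k-1}) = (p_11, q_11); compute convergents through index 11.
Convergents (p_i = a_i*p_{i-1} + p_{i-2}, q_i = a_i*q_{i-1} + q_{i-2} with p_{-2}=0, p_{-1}=1, q_{-2}=1, q_{-1}=0):
  i=0: a_0=44, p_0 = 44*1 + 0 = 44, q_0 = 44*0 + 1 = 1.
  i=1: a_1=2, p_1 = 2*44 + 1 = 89, q_1 = 2*1 + 0 = 2.
  i=2: a_2=1, p_2 = 1*89 + 44 = 133, q_2 = 1*2 + 1 = 3.
  i=3: a_3=1, p_3 = 1*133 + 89 = 222, q_3 = 1*3 + 2 = 5.
  i=4: a_4=9, p_4 = 9*222 + 133 = 2131, q_4 = 9*5 + 3 = 48.
  i=5: a_5=3, p_5 = 3*2131 + 222 = 6615, q_5 = 3*48 + 5 = 149.
  i=6: a_6=1, p_6 = 1*6615 + 2131 = 8746, q_6 = 1*149 + 48 = 197.
  i=7: a_7=3, p_7 = 3*8746 + 6615 = 32853, q_7 = 3*197 + 149 = 740.
  i=8: a_8=9, p_8 = 9*32853 + 8746 = 304423, q_8 = 9*740 + 197 = 6857.
  i=9: a_9=1, p_9 = 1*304423 + 32853 = 337276, q_9 = 1*6857 + 740 = 7597.
  i=10: a_10=1, p_10 = 1*337276 + 304423 = 641699, q_10 = 1*7597 + 6857 = 14454.
  i=11: a_11=2, p_11 = 2*641699 + 337276 = 1620674, q_11 = 2*14454 + 7597 = 36505.
Check: 1620674^2 - 1971*36505^2 = 2626584214276 - 2626584214275 = 1, so (x, y) = (1620674, 36505) solves the equation, and by the theorem it is the least positive solution.

(x, y) = (1620674, 36505)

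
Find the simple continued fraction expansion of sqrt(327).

Write x_i = (sqrt(327) + m_i)/d_i with (m_0, d_0) = (0, 1). a_0 = floor(sqrt(327)) = 18, since 18^2 = 324 <= 327 < 361 = 19^2.
Iterate m_{i+1} = d_i*a_i - m_i, d_{i+1} = (327 - m_{i+1}^2)/d_i, a_{i+1} = floor((a_0 + m_{i+1})/d_{i+1}):
  m_1 = 1*18 - 0 = 18, d_1 = (327 - 18^2)/1 = 3/1 = 3, a_1 = floor((18 + 18)/3) = 12.
  m_2 = 3*12 - 18 = 18, d_2 = (327 - 18^2)/3 = 3/3 = 1, a_2 = floor((18 + 18)/1) = 36.
  m_3 = 1*36 - 18 = 18, d_3 = (327 - 18^2)/1 = 3/1 = 3: (m_3, d_3) = (m_1, d_1) = (18, 3), so from here the quotients repeat a_1, a_2; the period length is 2.
Hence the expansion of sqrt(327) is a_0 = 18 followed by the repeating block 12, 36 (period 2).

[18; (12, 36)]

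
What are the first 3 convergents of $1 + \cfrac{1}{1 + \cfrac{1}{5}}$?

Using the convergent recurrence p_i = a_i*p_{i-1} + p_{i-2}, q_i = a_i*q_{i-1} + q_{i-2} with p_{-2}=0, p_{-1}=1, q_{-2}=1, q_{-1}=0:
  i=0: a_0=1, p_0 = 1*1 + 0 = 1, q_0 = 1*0 + 1 = 1.
  i=1: a_1=1, p_1 = 1*1 + 1 = 2, q_1 = 1*1 + 0 = 1.
  i=2: a_2=5, p_2 = 5*2 + 1 = 11, q_2 = 5*1 + 1 = 6.

1/1, 2/1, 11/6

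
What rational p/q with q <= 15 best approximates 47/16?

Expand x = 47/16 as a continued fraction with the Euclidean algorithm:
  47 = 2*16 + 15, so a_0 = 2.
  16 = 1*15 + 1, so a_1 = 1.
  15 = 15*1 + 0, so a_2 = 15.
so x = [2; 1, 15].
Convergents (p_i = a_i*p_{i-1} + p_{i-2}, q_i = a_i*q_{i-1} + q_{i-2} with p_{-2}=0, p_{-1}=1, q_{-2}=1, q_{-1}=0), until the denominator exceeds 15:
  i=0: a_0=2, p_0 = 2*1 + 0 = 2, q_0 = 2*0 + 1 = 1.
  i=1: a_1=1, p_1 = 1*2 + 1 = 3, q_1 = 1*1 + 0 = 1.
  i=2: a_2=15, p_2 = 15*3 + 2 = 47, q_2 = 15*1 + 1 = 16.
q_2 = 16 > 15, so the last convergent with denominator <= 15 is p_1/q_1 = 3/1.
The closest fraction with denominator <= 15 is either p_1/q_1 or the intermediate fraction (k*p_1 + p_0)/(k*q_1 + q_0) with the largest k >= 1 whose denominator stays <= 15; these approach x as k grows, and every other convergent or intermediate fraction in range is farther away.
Largest k: floor((15 - q_0)/q_1) = floor((15 - 1)/1) = 14.
That gives (14*3 + 2)/(14*1 + 1) = 44/15.
Compare the errors: |x - 3/1| = |47*1 - 3*16|/(16*1) = 1/16, and |x - 44/15| = |47*15 - 44*16|/(16*15) = 1/240.
Cross-multiplying, 1*16 = 16 < 240 = 1*240, so 1/240 is smaller: the intermediate fraction 44/15 is closer to x than 3/1.

44/15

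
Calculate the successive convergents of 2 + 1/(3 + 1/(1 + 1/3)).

Using the convergent recurrence p_i = a_i*p_{i-1} + p_{i-2}, q_i = a_i*q_{i-1} + q_{i-2} with p_{-2}=0, p_{-1}=1, q_{-2}=1, q_{-1}=0:
  i=0: a_0=2, p_0 = 2*1 + 0 = 2, q_0 = 2*0 + 1 = 1.
  i=1: a_1=3, p_1 = 3*2 + 1 = 7, q_1 = 3*1 + 0 = 3.
  i=2: a_2=1, p_2 = 1*7 + 2 = 9, q_2 = 1*3 + 1 = 4.
  i=3: a_3=3, p_3 = 3*9 + 7 = 34, q_3 = 3*4 + 3 = 15.

2/1, 7/3, 9/4, 34/15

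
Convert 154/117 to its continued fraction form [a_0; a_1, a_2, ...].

Run the Euclidean algorithm on 154 and 117; the successive quotients are the partial quotients a_0, a_1, ... (each step inverts the fractional part left over by the previous one):
  154 = 1*117 + 37, so a_0 = 1.
  117 = 3*37 + 6, so a_1 = 3.
  37 = 6*6 + 1, so a_2 = 6.
  6 = 6*1 + 0, so a_3 = 6.
The remainder reaches 0 after 4 divisions, so the expansion has 4 partial quotients, read off in order.

[1; 3, 6, 6]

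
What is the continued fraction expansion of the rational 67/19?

[3; 1, 1, 9]

Run the Euclidean algorithm on 67 and 19; the successive quotients are the partial quotients a_0, a_1, ... (each step inverts the fractional part left over by the previous one):
  67 = 3*19 + 10, so a_0 = 3.
  19 = 1*10 + 9, so a_1 = 1.
  10 = 1*9 + 1, so a_2 = 1.
  9 = 9*1 + 0, so a_3 = 9.
The remainder reaches 0 after 4 divisions, so the expansion has 4 partial quotients, read off in order.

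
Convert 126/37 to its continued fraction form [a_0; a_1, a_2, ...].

[3; 2, 2, 7]

Run the Euclidean algorithm on 126 and 37; the successive quotients are the partial quotients a_0, a_1, ... (each step inverts the fractional part left over by the previous one):
  126 = 3*37 + 15, so a_0 = 3.
  37 = 2*15 + 7, so a_1 = 2.
  15 = 2*7 + 1, so a_2 = 2.
  7 = 7*1 + 0, so a_3 = 7.
The remainder reaches 0 after 4 divisions, so the expansion has 4 partial quotients, read off in order.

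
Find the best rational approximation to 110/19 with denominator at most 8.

29/5

Expand x = 110/19 as a continued fraction with the Euclidean algorithm:
  110 = 5*19 + 15, so a_0 = 5.
  19 = 1*15 + 4, so a_1 = 1.
  15 = 3*4 + 3, so a_2 = 3.
  4 = 1*3 + 1, so a_3 = 1.
  3 = 3*1 + 0, so a_4 = 3.
so x = [5; 1, 3, 1, 3].
Convergents (p_i = a_i*p_{i-1} + p_{i-2}, q_i = a_i*q_{i-1} + q_{i-2} with p_{-2}=0, p_{-1}=1, q_{-2}=1, q_{-1}=0), until the denominator exceeds 8:
  i=0: a_0=5, p_0 = 5*1 + 0 = 5, q_0 = 5*0 + 1 = 1.
  i=1: a_1=1, p_1 = 1*5 + 1 = 6, q_1 = 1*1 + 0 = 1.
  i=2: a_2=3, p_2 = 3*6 + 5 = 23, q_2 = 3*1 + 1 = 4.
  i=3: a_3=1, p_3 = 1*23 + 6 = 29, q_3 = 1*4 + 1 = 5.
  i=4: a_4=3, p_4 = 3*29 + 23 = 110, q_4 = 3*5 + 4 = 19.
q_4 = 19 > 8, so the last convergent with denominator <= 8 is p_3/q_3 = 29/5.
The closest fraction with denominator <= 8 is either p_3/q_3 or the intermediate fraction (k*p_3 + p_2)/(k*q_3 + q_2) with the largest k >= 1 whose denominator stays <= 8; these approach x as k grows, and every other convergent or intermediate fraction in range is farther away.
Largest k: floor((8 - q_2)/q_3) = floor((8 - 4)/5) = 0.
Since k = 0, no intermediate fraction beyond p_3/q_3 has denominator <= 8, so the convergent 29/5 is the closest (its error is |110*5 - 29*19|/(19*5) = 1/95).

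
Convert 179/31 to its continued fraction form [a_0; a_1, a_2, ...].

Run the Euclidean algorithm on 179 and 31; the successive quotients are the partial quotients a_0, a_1, ... (each step inverts the fractional part left over by the previous one):
  179 = 5*31 + 24, so a_0 = 5.
  31 = 1*24 + 7, so a_1 = 1.
  24 = 3*7 + 3, so a_2 = 3.
  7 = 2*3 + 1, so a_3 = 2.
  3 = 3*1 + 0, so a_4 = 3.
The remainder reaches 0 after 5 divisions, so the expansion has 5 partial quotients, read off in order.

[5; 1, 3, 2, 3]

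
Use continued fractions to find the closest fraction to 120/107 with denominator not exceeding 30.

28/25

Expand x = 120/107 as a continued fraction with the Euclidean algorithm:
  120 = 1*107 + 13, so a_0 = 1.
  107 = 8*13 + 3, so a_1 = 8.
  13 = 4*3 + 1, so a_2 = 4.
  3 = 3*1 + 0, so a_3 = 3.
so x = [1; 8, 4, 3].
Convergents (p_i = a_i*p_{i-1} + p_{i-2}, q_i = a_i*q_{i-1} + q_{i-2} with p_{-2}=0, p_{-1}=1, q_{-2}=1, q_{-1}=0), until the denominator exceeds 30:
  i=0: a_0=1, p_0 = 1*1 + 0 = 1, q_0 = 1*0 + 1 = 1.
  i=1: a_1=8, p_1 = 8*1 + 1 = 9, q_1 = 8*1 + 0 = 8.
  i=2: a_2=4, p_2 = 4*9 + 1 = 37, q_2 = 4*8 + 1 = 33.
q_2 = 33 > 30, so the last convergent with denominator <= 30 is p_1/q_1 = 9/8.
The closest fraction with denominator <= 30 is either p_1/q_1 or the intermediate fraction (k*p_1 + p_0)/(k*q_1 + q_0) with the largest k >= 1 whose denominator stays <= 30; these approach x as k grows, and every other convergent or intermediate fraction in range is farther away.
Largest k: floor((30 - q_0)/q_1) = floor((30 - 1)/8) = 3.
That gives (3*9 + 1)/(3*8 + 1) = 28/25.
Compare the errors: |x - 9/8| = |120*8 - 9*107|/(107*8) = 3/856, and |x - 28/25| = |120*25 - 28*107|/(107*25) = 4/2675.
Cross-multiplying, 4*856 = 3424 < 8025 = 3*2675, so 4/2675 is smaller: the intermediate fraction 28/25 is closer to x than 9/8.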